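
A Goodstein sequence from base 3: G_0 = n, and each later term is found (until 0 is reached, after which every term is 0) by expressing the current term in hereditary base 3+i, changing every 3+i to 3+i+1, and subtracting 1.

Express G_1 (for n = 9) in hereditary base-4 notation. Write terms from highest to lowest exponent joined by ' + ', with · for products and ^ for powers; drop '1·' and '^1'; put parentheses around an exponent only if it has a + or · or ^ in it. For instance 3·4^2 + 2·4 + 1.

G_0=9  [base 3] 3^2  →[3↦4]→  4^2 = 16  −1 ⇒ G_1=15
G_1=15  [base 4] 3·4 + 3  →[4↦5]→  3·5 + 3 = 18  −1 ⇒ G_2=17

3·4 + 3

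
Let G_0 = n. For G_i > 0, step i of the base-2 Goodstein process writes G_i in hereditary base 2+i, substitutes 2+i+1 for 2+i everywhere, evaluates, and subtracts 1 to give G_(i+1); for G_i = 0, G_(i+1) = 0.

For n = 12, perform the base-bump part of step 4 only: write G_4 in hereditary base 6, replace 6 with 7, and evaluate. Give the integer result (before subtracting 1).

base 2: 12 = 2^(2 + 1) + 2^2; at 3: 3^(3 + 1) + 3^3 = 108; next = 107
base 3: 107 = 3^(3 + 1) + 2·3^2 + 2·3 + 2; at 4: 4^(4 + 1) + 2·4^2 + 2·4 + 2 = 1066; next = 1065
base 4: 1065 = 4^(4 + 1) + 2·4^2 + 2·4 + 1; at 5: 5^(5 + 1) + 2·5^2 + 2·5 + 1 = 15686; next = 15685
base 5: 15685 = 5^(5 + 1) + 2·5^2 + 2·5; at 6: 6^(6 + 1) + 2·6^2 + 2·6 = 280020; next = 280019
base 6: 280019 = 6^(6 + 1) + 2·6^2 + 6 + 5; at 7: 7^(7 + 1) + 2·7^2 + 7 + 5 = 5764911; next = 5764910

5764911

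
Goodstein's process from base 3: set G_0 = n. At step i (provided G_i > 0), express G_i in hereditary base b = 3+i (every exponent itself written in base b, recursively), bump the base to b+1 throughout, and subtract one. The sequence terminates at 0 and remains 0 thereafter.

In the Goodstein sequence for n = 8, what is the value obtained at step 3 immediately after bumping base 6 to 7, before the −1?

G_0=8  [base 3] 2·3 + 2  →[3↦4]→  2·4 + 2 = 10  −1 ⇒ G_1=9
G_1=9  [base 4] 2·4 + 1  →[4↦5]→  2·5 + 1 = 11  −1 ⇒ G_2=10
G_2=10  [base 5] 2·5  →[5↦6]→  2·6 = 12  −1 ⇒ G_3=11

12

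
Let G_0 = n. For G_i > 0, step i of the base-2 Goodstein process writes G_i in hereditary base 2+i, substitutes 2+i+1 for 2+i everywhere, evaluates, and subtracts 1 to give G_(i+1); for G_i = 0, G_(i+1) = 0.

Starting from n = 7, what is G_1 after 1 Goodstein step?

30

step 0: 7 = 2^2 + 2 + 1; sub 3 for 2: 3^3 + 3 + 1; = 31; G_1 = 31−1 = 30
step 1: 30 = 3^3 + 3; sub 4 for 3: 4^4 + 4; = 260; G_2 = 260−1 = 259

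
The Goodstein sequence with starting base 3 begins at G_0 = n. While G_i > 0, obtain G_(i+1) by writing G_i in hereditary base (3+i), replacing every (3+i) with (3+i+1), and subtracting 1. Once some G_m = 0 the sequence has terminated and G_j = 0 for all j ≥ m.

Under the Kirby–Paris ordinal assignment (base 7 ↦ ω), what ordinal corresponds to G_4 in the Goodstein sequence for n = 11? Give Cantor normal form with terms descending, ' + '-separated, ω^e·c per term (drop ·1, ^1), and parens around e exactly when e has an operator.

G_0 = 11. HB_3(11) = 3^2 + 2. Bump = 18. G_1 = 17.
G_1 = 17. HB_4(17) = 4^2 + 1. Bump = 26. G_2 = 25.
G_2 = 25. HB_5(25) = 5^2. Bump = 36. G_3 = 35.
G_3 = 35. HB_6(35) = 5·6 + 5. Bump = 40. G_4 = 39.
G_4 = 39. HB_7(39) = 5·7 + 4. Bump = 44. G_5 = 43.

ω·5 + 4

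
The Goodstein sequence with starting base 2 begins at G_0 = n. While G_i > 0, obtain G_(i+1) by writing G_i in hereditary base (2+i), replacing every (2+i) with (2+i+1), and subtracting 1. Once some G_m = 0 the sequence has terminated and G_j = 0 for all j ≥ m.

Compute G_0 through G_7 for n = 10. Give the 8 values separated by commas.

[0] 10 ≡ 2^(2 + 1) + 2 (base 2). Lift 3: 84. −1: 83.
[1] 83 ≡ 3^(3 + 1) + 2 (base 3). Lift 4: 1026. −1: 1025.
[2] 1025 ≡ 4^(4 + 1) + 1 (base 4). Lift 5: 15626. −1: 15625.
[3] 15625 ≡ 5^(5 + 1) (base 5). Lift 6: 279936. −1: 279935.
[4] 279935 ≡ 5·6^6 + 5·6^5 + 5·6^4 + 5·6^3 + 5·6^2 + 5·6 + 5 (base 6). Lift 7: 4215755. −1: 4215754.
[5] 4215754 ≡ 5·7^7 + 5·7^5 + 5·7^4 + 5·7^3 + 5·7^2 + 5·7 + 4 (base 7). Lift 8: 84073324. −1: 84073323.
[6] 84073323 ≡ 5·8^8 + 5·8^5 + 5·8^4 + 5·8^3 + 5·8^2 + 5·8 + 3 (base 8). Lift 9: 1937434593. −1: 1937434592.

10, 83, 1025, 15625, 279935, 4215754, 84073323, 1937434592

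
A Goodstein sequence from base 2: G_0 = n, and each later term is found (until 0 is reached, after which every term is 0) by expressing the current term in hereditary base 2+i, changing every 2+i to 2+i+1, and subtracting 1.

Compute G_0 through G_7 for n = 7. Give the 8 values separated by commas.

(0) 7|_2 = 2^2 + 2 + 1 ↦ 3^3 + 3 + 1|_3 = 31 ⇒ 30
(1) 30|_3 = 3^3 + 3 ↦ 4^4 + 4|_4 = 260 ⇒ 259
(2) 259|_4 = 4^4 + 3 ↦ 5^5 + 3|_5 = 3128 ⇒ 3127
(3) 3127|_5 = 5^5 + 2 ↦ 6^6 + 2|_6 = 46658 ⇒ 46657
(4) 46657|_6 = 6^6 + 1 ↦ 7^7 + 1|_7 = 823544 ⇒ 823543
(5) 823543|_7 = 7^7 ↦ 8^8|_8 = 16777216 ⇒ 16777215
(6) 16777215|_8 = 7·8^7 + 7·8^6 + 7·8^5 + 7·8^4 + 7·8^3 + 7·8^2 + 7·8 + 7 ↦ 7·9^7 + 7·9^6 + 7·9^5 + 7·9^4 + 7·9^3 + 7·9^2 + 7·9 + 7|_9 = 37665880 ⇒ 37665879

7, 30, 259, 3127, 46657, 823543, 16777215, 37665879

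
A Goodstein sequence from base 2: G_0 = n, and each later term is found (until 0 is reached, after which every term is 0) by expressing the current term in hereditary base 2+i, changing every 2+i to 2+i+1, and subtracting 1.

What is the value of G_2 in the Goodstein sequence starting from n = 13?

1279

G_0 = 13. HB_2(13) = 2^(2 + 1) + 2^2 + 1. Bump = 109. G_1 = 108.
G_1 = 108. HB_3(108) = 3^(3 + 1) + 3^3. Bump = 1280. G_2 = 1279.
G_2 = 1279. HB_4(1279) = 4^(4 + 1) + 3·4^3 + 3·4^2 + 3·4 + 3. Bump = 16093. G_3 = 16092.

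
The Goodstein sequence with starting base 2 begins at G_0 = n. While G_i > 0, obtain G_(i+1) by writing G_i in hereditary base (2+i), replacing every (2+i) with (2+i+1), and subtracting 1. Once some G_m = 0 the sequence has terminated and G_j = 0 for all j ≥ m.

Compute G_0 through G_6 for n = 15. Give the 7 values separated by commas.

base 2: 15 = 2^(2 + 1) + 2^2 + 2 + 1; at 3: 3^(3 + 1) + 3^3 + 3 + 1 = 112; next = 111
base 3: 111 = 3^(3 + 1) + 3^3 + 3; at 4: 4^(4 + 1) + 4^4 + 4 = 1284; next = 1283
base 4: 1283 = 4^(4 + 1) + 4^4 + 3; at 5: 5^(5 + 1) + 5^5 + 3 = 18753; next = 18752
base 5: 18752 = 5^(5 + 1) + 5^5 + 2; at 6: 6^(6 + 1) + 6^6 + 2 = 326594; next = 326593
base 6: 326593 = 6^(6 + 1) + 6^6 + 1; at 7: 7^(7 + 1) + 7^7 + 1 = 6588345; next = 6588344
base 7: 6588344 = 7^(7 + 1) + 7^7; at 8: 8^(8 + 1) + 8^8 = 150994944; next = 150994943

15, 111, 1283, 18752, 326593, 6588344, 150994943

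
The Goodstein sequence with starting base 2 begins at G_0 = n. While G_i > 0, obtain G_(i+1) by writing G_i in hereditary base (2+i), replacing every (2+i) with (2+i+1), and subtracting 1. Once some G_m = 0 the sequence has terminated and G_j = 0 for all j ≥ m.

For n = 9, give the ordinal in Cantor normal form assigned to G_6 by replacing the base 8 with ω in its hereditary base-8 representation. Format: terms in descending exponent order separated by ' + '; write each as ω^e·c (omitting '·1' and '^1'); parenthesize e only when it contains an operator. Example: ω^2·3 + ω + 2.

base 2: 9 = 2^(2 + 1) + 1; at 3: 3^(3 + 1) + 1 = 82; next = 81
base 3: 81 = 3^(3 + 1); at 4: 4^(4 + 1) = 1024; next = 1023
base 4: 1023 = 3·4^4 + 3·4^3 + 3·4^2 + 3·4 + 3; at 5: 3·5^5 + 3·5^3 + 3·5^2 + 3·5 + 3 = 9843; next = 9842
base 5: 9842 = 3·5^5 + 3·5^3 + 3·5^2 + 3·5 + 2; at 6: 3·6^6 + 3·6^3 + 3·6^2 + 3·6 + 2 = 140744; next = 140743
base 6: 140743 = 3·6^6 + 3·6^3 + 3·6^2 + 3·6 + 1; at 7: 3·7^7 + 3·7^3 + 3·7^2 + 3·7 + 1 = 2471827; next = 2471826
base 7: 2471826 = 3·7^7 + 3·7^3 + 3·7^2 + 3·7; at 8: 3·8^8 + 3·8^3 + 3·8^2 + 3·8 = 50333400; next = 50333399

ω^ω·3 + ω^3·3 + ω^2·3 + ω·2 + 7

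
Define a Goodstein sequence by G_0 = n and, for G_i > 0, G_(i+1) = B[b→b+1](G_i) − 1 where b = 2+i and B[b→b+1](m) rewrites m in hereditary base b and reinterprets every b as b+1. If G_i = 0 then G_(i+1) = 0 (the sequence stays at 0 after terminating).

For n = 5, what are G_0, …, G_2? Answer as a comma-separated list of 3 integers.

i=0: 5 = 2^2 + 1 (b=2); 2→3: 3^3 + 1 = 28; 28−1 = 27
i=1: 27 = 3^3 (b=3); 3→4: 4^4 = 256; 256−1 = 255

5, 27, 255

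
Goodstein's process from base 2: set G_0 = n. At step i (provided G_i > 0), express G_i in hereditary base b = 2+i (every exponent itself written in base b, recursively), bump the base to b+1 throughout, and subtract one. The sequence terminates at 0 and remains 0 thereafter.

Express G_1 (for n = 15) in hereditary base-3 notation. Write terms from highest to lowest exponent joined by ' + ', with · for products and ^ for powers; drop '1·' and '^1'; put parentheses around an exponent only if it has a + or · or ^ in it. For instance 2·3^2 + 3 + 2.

G_0=15  [base 2] 2^(2 + 1) + 2^2 + 2 + 1  →[2↦3]→  3^(3 + 1) + 3^3 + 3 + 1 = 112  −1 ⇒ G_1=111
G_1=111  [base 3] 3^(3 + 1) + 3^3 + 3  →[3↦4]→  4^(4 + 1) + 4^4 + 4 = 1284  −1 ⇒ G_2=1283

3^(3 + 1) + 3^3 + 3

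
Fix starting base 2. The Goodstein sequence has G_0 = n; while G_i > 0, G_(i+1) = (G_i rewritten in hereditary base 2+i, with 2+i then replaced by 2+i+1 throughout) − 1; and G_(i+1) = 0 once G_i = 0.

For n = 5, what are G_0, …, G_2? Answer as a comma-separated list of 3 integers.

i=0: 5 = 2^2 + 1 (b=2); 2→3: 3^3 + 1 = 28; 28−1 = 27
i=1: 27 = 3^3 (b=3); 3→4: 4^4 = 256; 256−1 = 255

5, 27, 255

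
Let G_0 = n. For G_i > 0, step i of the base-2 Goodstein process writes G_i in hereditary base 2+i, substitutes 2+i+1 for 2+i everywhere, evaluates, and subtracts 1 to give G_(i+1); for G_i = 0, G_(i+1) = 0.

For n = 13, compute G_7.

G_0=13  [base 2] 2^(2 + 1) + 2^2 + 1  →[2↦3]→  3^(3 + 1) + 3^3 + 1 = 109  −1 ⇒ G_1=108
G_1=108  [base 3] 3^(3 + 1) + 3^3  →[3↦4]→  4^(4 + 1) + 4^4 = 1280  −1 ⇒ G_2=1279
G_2=1279  [base 4] 4^(4 + 1) + 3·4^3 + 3·4^2 + 3·4 + 3  →[4↦5]→  5^(5 + 1) + 3·5^3 + 3·5^2 + 3·5 + 3 = 16093  −1 ⇒ G_3=16092
G_3=16092  [base 5] 5^(5 + 1) + 3·5^3 + 3·5^2 + 3·5 + 2  →[5↦6]→  6^(6 + 1) + 3·6^3 + 3·6^2 + 3·6 + 2 = 280712  −1 ⇒ G_4=280711
G_4=280711  [base 6] 6^(6 + 1) + 3·6^3 + 3·6^2 + 3·6 + 1  →[6↦7]→  7^(7 + 1) + 3·7^3 + 3·7^2 + 3·7 + 1 = 5765999  −1 ⇒ G_5=5765998
G_5=5765998  [base 7] 7^(7 + 1) + 3·7^3 + 3·7^2 + 3·7  →[7↦8]→  8^(8 + 1) + 3·8^3 + 3·8^2 + 3·8 = 134219480  −1 ⇒ G_6=134219479
G_6=134219479  [base 8] 8^(8 + 1) + 3·8^3 + 3·8^2 + 2·8 + 7  →[8↦9]→  9^(9 + 1) + 3·9^3 + 3·9^2 + 2·9 + 7 = 3486786856  −1 ⇒ G_7=3486786855
G_7=3486786855  [base 9] 9^(9 + 1) + 3·9^3 + 3·9^2 + 2·9 + 6  →[9↦10]→  10^(10 + 1) + 3·10^3 + 3·10^2 + 2·10 + 6 = 100000003326  −1 ⇒ G_8=100000003325

3486786855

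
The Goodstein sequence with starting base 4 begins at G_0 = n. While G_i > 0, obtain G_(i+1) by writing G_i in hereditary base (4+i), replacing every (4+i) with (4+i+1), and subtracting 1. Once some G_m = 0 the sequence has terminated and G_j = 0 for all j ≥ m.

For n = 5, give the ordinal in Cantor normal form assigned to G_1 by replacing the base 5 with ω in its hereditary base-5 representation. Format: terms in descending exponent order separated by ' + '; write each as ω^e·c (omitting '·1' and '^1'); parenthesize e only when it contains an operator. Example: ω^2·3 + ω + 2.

ω

G_0=5  [base 4] 4 + 1  →[4↦5]→  5 + 1 = 6  −1 ⇒ G_1=5
G_1=5  [base 5] 5  →[5↦6]→  6 = 6  −1 ⇒ G_2=5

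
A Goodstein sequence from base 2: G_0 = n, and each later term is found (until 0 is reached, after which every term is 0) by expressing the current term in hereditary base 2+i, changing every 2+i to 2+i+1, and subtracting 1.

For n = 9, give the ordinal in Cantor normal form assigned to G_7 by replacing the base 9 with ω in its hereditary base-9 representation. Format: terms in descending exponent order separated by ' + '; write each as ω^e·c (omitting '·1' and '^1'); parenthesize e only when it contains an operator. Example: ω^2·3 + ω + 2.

ω^ω·3 + ω^3·3 + ω^2·3 + ω·2 + 6

[0] 9 ≡ 2^(2 + 1) + 1 (base 2). Lift 3: 82. −1: 81.
[1] 81 ≡ 3^(3 + 1) (base 3). Lift 4: 1024. −1: 1023.
[2] 1023 ≡ 3·4^4 + 3·4^3 + 3·4^2 + 3·4 + 3 (base 4). Lift 5: 9843. −1: 9842.
[3] 9842 ≡ 3·5^5 + 3·5^3 + 3·5^2 + 3·5 + 2 (base 5). Lift 6: 140744. −1: 140743.
[4] 140743 ≡ 3·6^6 + 3·6^3 + 3·6^2 + 3·6 + 1 (base 6). Lift 7: 2471827. −1: 2471826.
[5] 2471826 ≡ 3·7^7 + 3·7^3 + 3·7^2 + 3·7 (base 7). Lift 8: 50333400. −1: 50333399.
[6] 50333399 ≡ 3·8^8 + 3·8^3 + 3·8^2 + 2·8 + 7 (base 8). Lift 9: 1162263922. −1: 1162263921.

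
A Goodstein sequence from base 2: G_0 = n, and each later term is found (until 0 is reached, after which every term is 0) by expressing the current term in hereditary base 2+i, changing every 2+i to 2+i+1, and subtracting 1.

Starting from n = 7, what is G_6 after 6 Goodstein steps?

i=0: 7 = 2^2 + 2 + 1 (b=2); 2→3: 3^3 + 3 + 1 = 31; 31−1 = 30
i=1: 30 = 3^3 + 3 (b=3); 3→4: 4^4 + 4 = 260; 260−1 = 259
i=2: 259 = 4^4 + 3 (b=4); 4→5: 5^5 + 3 = 3128; 3128−1 = 3127
i=3: 3127 = 5^5 + 2 (b=5); 5→6: 6^6 + 2 = 46658; 46658−1 = 46657
i=4: 46657 = 6^6 + 1 (b=6); 6→7: 7^7 + 1 = 823544; 823544−1 = 823543
i=5: 823543 = 7^7 (b=7); 7→8: 8^8 = 16777216; 16777216−1 = 16777215
i=6: 16777215 = 7·8^7 + 7·8^6 + 7·8^5 + 7·8^4 + 7·8^3 + 7·8^2 + 7·8 + 7 (b=8); 8→9: 7·9^7 + 7·9^6 + 7·9^5 + 7·9^4 + 7·9^3 + 7·9^2 + 7·9 + 7 = 37665880; 37665880−1 = 37665879

16777215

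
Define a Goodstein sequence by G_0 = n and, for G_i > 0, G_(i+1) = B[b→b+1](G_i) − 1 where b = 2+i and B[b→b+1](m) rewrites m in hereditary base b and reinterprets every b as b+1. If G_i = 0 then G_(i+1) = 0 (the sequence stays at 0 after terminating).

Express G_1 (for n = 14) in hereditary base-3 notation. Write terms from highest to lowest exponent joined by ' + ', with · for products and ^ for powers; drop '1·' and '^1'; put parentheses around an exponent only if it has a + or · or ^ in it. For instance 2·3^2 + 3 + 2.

14 —HB2→ 2^(2 + 1) + 2^2 + 2 —bump→ 3^(3 + 1) + 3^3 + 3 = 111 —(−1)→ 110
110 —HB3→ 3^(3 + 1) + 3^3 + 2 —bump→ 4^(4 + 1) + 4^4 + 2 = 1282 —(−1)→ 1281

3^(3 + 1) + 3^3 + 2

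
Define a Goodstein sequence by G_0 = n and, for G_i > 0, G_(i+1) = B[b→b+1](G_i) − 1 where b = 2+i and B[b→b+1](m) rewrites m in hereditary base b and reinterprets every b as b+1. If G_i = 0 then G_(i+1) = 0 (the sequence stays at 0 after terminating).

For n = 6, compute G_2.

(0) 6|_2 = 2^2 + 2 ↦ 3^3 + 3|_3 = 30 ⇒ 29
(1) 29|_3 = 3^3 + 2 ↦ 4^4 + 2|_4 = 258 ⇒ 257
(2) 257|_4 = 4^4 + 1 ↦ 5^5 + 1|_5 = 3126 ⇒ 3125

257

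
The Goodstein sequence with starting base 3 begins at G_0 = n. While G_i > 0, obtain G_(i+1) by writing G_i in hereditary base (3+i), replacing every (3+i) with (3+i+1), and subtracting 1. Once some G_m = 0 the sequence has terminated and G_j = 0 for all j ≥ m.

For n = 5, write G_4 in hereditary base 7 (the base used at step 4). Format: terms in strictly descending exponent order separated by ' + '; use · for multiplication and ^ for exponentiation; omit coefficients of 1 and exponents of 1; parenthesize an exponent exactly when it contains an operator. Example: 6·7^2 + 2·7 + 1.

5 —HB3→ 3 + 2 —bump→ 4 + 2 = 6 —(−1)→ 5
5 —HB4→ 4 + 1 —bump→ 5 + 1 = 6 —(−1)→ 5
5 —HB5→ 5 —bump→ 6 = 6 —(−1)→ 5
5 —HB6→ 5 —bump→ 5 = 5 —(−1)→ 4
4 —HB7→ 4 —bump→ 4 = 4 —(−1)→ 3

4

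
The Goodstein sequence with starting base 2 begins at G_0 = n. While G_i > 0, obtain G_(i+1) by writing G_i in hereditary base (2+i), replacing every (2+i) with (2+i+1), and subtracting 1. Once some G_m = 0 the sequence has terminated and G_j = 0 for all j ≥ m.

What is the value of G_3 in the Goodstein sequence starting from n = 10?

15625

[0] 10 ≡ 2^(2 + 1) + 2 (base 2). Lift 3: 84. −1: 83.
[1] 83 ≡ 3^(3 + 1) + 2 (base 3). Lift 4: 1026. −1: 1025.
[2] 1025 ≡ 4^(4 + 1) + 1 (base 4). Lift 5: 15626. −1: 15625.
[3] 15625 ≡ 5^(5 + 1) (base 5). Lift 6: 279936. −1: 279935.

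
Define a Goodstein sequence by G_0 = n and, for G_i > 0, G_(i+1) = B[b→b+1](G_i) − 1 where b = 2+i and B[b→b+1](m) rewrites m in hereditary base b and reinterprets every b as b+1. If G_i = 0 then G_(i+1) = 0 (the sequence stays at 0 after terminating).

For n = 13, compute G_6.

134219479

[0] 13 ≡ 2^(2 + 1) + 2^2 + 1 (base 2). Lift 3: 109. −1: 108.
[1] 108 ≡ 3^(3 + 1) + 3^3 (base 3). Lift 4: 1280. −1: 1279.
[2] 1279 ≡ 4^(4 + 1) + 3·4^3 + 3·4^2 + 3·4 + 3 (base 4). Lift 5: 16093. −1: 16092.
[3] 16092 ≡ 5^(5 + 1) + 3·5^3 + 3·5^2 + 3·5 + 2 (base 5). Lift 6: 280712. −1: 280711.
[4] 280711 ≡ 6^(6 + 1) + 3·6^3 + 3·6^2 + 3·6 + 1 (base 6). Lift 7: 5765999. −1: 5765998.
[5] 5765998 ≡ 7^(7 + 1) + 3·7^3 + 3·7^2 + 3·7 (base 7). Lift 8: 134219480. −1: 134219479.
[6] 134219479 ≡ 8^(8 + 1) + 3·8^3 + 3·8^2 + 2·8 + 7 (base 8). Lift 9: 3486786856. −1: 3486786855.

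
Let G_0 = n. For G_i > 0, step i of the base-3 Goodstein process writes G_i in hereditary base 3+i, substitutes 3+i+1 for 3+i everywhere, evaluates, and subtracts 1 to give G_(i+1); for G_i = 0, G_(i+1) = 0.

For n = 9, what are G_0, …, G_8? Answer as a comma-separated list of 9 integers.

9, 15, 17, 19, 21, 23, 24, 25, 26

[0] 9 ≡ 3^2 (base 3). Lift 4: 16. −1: 15.
[1] 15 ≡ 3·4 + 3 (base 4). Lift 5: 18. −1: 17.
[2] 17 ≡ 3·5 + 2 (base 5). Lift 6: 20. −1: 19.
[3] 19 ≡ 3·6 + 1 (base 6). Lift 7: 22. −1: 21.
[4] 21 ≡ 3·7 (base 7). Lift 8: 24. −1: 23.
[5] 23 ≡ 2·8 + 7 (base 8). Lift 9: 25. −1: 24.
[6] 24 ≡ 2·9 + 6 (base 9). Lift 10: 26. −1: 25.
[7] 25 ≡ 2·10 + 5 (base 10). Lift 11: 27. −1: 26.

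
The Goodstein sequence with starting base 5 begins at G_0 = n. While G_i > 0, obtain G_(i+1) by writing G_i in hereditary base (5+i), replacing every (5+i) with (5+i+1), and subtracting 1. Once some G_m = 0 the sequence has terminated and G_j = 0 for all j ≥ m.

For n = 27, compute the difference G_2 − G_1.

12

i=0: 27 = 5^2 + 2 (b=5); 5→6: 6^2 + 2 = 38; 38−1 = 37
i=1: 37 = 6^2 + 1 (b=6); 6→7: 7^2 + 1 = 50; 50−1 = 49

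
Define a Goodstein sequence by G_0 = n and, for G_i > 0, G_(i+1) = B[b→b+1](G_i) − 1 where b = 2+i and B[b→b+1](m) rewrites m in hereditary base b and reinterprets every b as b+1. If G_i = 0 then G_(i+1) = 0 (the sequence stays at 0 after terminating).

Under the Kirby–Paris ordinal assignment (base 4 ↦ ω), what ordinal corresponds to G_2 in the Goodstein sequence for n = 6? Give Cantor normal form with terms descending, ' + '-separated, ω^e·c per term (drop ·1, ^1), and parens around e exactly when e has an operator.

G_0=6  [base 2] 2^2 + 2  →[2↦3]→  3^3 + 3 = 30  −1 ⇒ G_1=29
G_1=29  [base 3] 3^3 + 2  →[3↦4]→  4^4 + 2 = 258  −1 ⇒ G_2=257
G_2=257  [base 4] 4^4 + 1  →[4↦5]→  5^5 + 1 = 3126  −1 ⇒ G_3=3125

ω^ω + 1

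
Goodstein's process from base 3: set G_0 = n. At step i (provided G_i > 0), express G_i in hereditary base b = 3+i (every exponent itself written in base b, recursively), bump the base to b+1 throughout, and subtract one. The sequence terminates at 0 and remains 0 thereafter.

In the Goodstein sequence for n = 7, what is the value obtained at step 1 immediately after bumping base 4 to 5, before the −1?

10

G_0=7  [base 3] 2·3 + 1  →[3↦4]→  2·4 + 1 = 9  −1 ⇒ G_1=8
G_1=8  [base 4] 2·4  →[4↦5]→  2·5 = 10  −1 ⇒ G_2=9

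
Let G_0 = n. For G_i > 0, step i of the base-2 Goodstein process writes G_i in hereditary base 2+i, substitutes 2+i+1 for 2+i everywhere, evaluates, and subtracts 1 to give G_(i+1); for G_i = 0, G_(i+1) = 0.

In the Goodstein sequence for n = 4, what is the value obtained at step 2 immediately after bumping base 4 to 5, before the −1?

61

4 —HB2→ 2^2 —bump→ 3^3 = 27 —(−1)→ 26
26 —HB3→ 2·3^2 + 2·3 + 2 —bump→ 2·4^2 + 2·4 + 2 = 42 —(−1)→ 41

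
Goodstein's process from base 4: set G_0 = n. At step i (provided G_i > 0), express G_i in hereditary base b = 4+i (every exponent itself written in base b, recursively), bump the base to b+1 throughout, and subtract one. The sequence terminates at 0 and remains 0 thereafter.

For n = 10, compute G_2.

12

step 0: 10 = 2·4 + 2; sub 5 for 4: 2·5 + 2; = 12; G_1 = 12−1 = 11
step 1: 11 = 2·5 + 1; sub 6 for 5: 2·6 + 1; = 13; G_2 = 13−1 = 12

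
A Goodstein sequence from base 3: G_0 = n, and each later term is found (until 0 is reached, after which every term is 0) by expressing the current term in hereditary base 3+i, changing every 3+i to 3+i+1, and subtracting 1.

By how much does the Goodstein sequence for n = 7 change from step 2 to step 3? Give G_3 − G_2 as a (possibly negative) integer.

step 0: 7 = 2·3 + 1; sub 4 for 3: 2·4 + 1; = 9; G_1 = 9−1 = 8
step 1: 8 = 2·4; sub 5 for 4: 2·5; = 10; G_2 = 10−1 = 9
step 2: 9 = 5 + 4; sub 6 for 5: 6 + 4; = 10; G_3 = 10−1 = 9

0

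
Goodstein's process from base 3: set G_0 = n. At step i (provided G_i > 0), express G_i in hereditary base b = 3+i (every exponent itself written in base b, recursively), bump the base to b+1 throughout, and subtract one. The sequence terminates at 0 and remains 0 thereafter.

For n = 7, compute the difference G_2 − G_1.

1

base 3: 7 = 2·3 + 1; at 4: 2·4 + 1 = 9; next = 8
base 4: 8 = 2·4; at 5: 2·5 = 10; next = 9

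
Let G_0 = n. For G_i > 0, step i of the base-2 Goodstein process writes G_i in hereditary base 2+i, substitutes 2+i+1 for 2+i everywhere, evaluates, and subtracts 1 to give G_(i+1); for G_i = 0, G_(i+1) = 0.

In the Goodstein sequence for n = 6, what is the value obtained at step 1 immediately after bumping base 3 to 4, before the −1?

[0] 6 ≡ 2^2 + 2 (base 2). Lift 3: 30. −1: 29.
[1] 29 ≡ 3^3 + 2 (base 3). Lift 4: 258. −1: 257.

258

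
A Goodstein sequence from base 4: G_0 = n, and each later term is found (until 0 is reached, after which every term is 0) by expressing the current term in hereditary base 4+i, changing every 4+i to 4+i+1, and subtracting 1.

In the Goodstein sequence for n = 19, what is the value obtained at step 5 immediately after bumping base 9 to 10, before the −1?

76

G_0 = 19. HB_4(19) = 4^2 + 3. Bump = 28. G_1 = 27.
G_1 = 27. HB_5(27) = 5^2 + 2. Bump = 38. G_2 = 37.
G_2 = 37. HB_6(37) = 6^2 + 1. Bump = 50. G_3 = 49.
G_3 = 49. HB_7(49) = 7^2. Bump = 64. G_4 = 63.
G_4 = 63. HB_8(63) = 7·8 + 7. Bump = 70. G_5 = 69.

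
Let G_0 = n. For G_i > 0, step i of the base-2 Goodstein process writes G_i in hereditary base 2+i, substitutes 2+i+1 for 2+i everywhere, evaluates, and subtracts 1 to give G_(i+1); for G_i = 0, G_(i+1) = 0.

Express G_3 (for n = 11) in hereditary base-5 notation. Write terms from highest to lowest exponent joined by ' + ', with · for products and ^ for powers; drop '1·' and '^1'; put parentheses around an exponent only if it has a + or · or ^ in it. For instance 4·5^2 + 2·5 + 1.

5^(5 + 1) + 2

(0) 11|_2 = 2^(2 + 1) + 2 + 1 ↦ 3^(3 + 1) + 3 + 1|_3 = 85 ⇒ 84
(1) 84|_3 = 3^(3 + 1) + 3 ↦ 4^(4 + 1) + 4|_4 = 1028 ⇒ 1027
(2) 1027|_4 = 4^(4 + 1) + 3 ↦ 5^(5 + 1) + 3|_5 = 15628 ⇒ 15627
(3) 15627|_5 = 5^(5 + 1) + 2 ↦ 6^(6 + 1) + 2|_6 = 279938 ⇒ 279937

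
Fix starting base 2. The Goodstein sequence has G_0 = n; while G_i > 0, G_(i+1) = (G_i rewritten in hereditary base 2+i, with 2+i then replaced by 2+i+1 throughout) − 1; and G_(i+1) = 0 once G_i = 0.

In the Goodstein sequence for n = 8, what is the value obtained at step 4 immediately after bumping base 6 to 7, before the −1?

1647196

step 0: 8 = 2^(2 + 1); sub 3 for 2: 3^(3 + 1); = 81; G_1 = 81−1 = 80
step 1: 80 = 2·3^3 + 2·3^2 + 2·3 + 2; sub 4 for 3: 2·4^4 + 2·4^2 + 2·4 + 2; = 554; G_2 = 554−1 = 553
step 2: 553 = 2·4^4 + 2·4^2 + 2·4 + 1; sub 5 for 4: 2·5^5 + 2·5^2 + 2·5 + 1; = 6311; G_3 = 6311−1 = 6310
step 3: 6310 = 2·5^5 + 2·5^2 + 2·5; sub 6 for 5: 2·6^6 + 2·6^2 + 2·6; = 93396; G_4 = 93396−1 = 93395
step 4: 93395 = 2·6^6 + 2·6^2 + 6 + 5; sub 7 for 6: 2·7^7 + 2·7^2 + 7 + 5; = 1647196; G_5 = 1647196−1 = 1647195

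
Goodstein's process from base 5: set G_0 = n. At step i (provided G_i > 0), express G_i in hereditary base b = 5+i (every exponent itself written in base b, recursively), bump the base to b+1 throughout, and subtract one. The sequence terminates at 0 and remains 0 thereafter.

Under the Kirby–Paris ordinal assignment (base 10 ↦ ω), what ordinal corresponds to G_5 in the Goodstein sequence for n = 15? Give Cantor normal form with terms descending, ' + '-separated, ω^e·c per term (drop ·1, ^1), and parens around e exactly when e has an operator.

G_0 = 15. HB_5(15) = 3·5. Bump = 18. G_1 = 17.
G_1 = 17. HB_6(17) = 2·6 + 5. Bump = 19. G_2 = 18.
G_2 = 18. HB_7(18) = 2·7 + 4. Bump = 20. G_3 = 19.
G_3 = 19. HB_8(19) = 2·8 + 3. Bump = 21. G_4 = 20.
G_4 = 20. HB_9(20) = 2·9 + 2. Bump = 22. G_5 = 21.

ω·2 + 1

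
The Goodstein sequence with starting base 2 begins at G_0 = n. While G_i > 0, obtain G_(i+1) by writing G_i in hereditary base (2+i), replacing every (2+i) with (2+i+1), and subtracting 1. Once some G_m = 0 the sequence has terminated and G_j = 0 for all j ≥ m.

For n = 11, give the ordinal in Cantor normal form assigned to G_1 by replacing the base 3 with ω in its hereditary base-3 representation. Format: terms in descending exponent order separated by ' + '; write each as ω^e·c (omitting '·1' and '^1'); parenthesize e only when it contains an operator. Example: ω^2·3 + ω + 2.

ω^(ω + 1) + ω

11 —HB2→ 2^(2 + 1) + 2 + 1 —bump→ 3^(3 + 1) + 3 + 1 = 85 —(−1)→ 84
84 —HB3→ 3^(3 + 1) + 3 —bump→ 4^(4 + 1) + 4 = 1028 —(−1)→ 1027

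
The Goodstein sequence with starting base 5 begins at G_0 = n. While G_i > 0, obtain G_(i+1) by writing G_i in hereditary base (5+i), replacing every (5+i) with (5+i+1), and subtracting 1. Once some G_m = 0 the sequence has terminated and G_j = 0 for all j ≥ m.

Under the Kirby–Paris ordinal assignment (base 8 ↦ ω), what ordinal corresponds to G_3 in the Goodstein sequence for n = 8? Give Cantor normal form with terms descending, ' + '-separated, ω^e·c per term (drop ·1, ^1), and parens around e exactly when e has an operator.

ω

[0] 8 ≡ 5 + 3 (base 5). Lift 6: 9. −1: 8.
[1] 8 ≡ 6 + 2 (base 6). Lift 7: 9. −1: 8.
[2] 8 ≡ 7 + 1 (base 7). Lift 8: 9. −1: 8.
[3] 8 ≡ 8 (base 8). Lift 9: 9. −1: 8.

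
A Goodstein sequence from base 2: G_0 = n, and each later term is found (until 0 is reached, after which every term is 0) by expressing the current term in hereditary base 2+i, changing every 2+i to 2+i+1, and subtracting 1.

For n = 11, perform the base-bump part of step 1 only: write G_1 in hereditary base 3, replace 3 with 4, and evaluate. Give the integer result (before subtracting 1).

i=0: 11 = 2^(2 + 1) + 2 + 1 (b=2); 2→3: 3^(3 + 1) + 3 + 1 = 85; 85−1 = 84
i=1: 84 = 3^(3 + 1) + 3 (b=3); 3→4: 4^(4 + 1) + 4 = 1028; 1028−1 = 1027

1028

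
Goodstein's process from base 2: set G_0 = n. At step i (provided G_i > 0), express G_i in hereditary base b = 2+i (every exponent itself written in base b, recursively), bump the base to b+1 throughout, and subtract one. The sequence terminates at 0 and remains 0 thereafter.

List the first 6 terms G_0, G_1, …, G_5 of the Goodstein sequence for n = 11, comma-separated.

11, 84, 1027, 15627, 279937, 5764801

G_0=11  [base 2] 2^(2 + 1) + 2 + 1  →[2↦3]→  3^(3 + 1) + 3 + 1 = 85  −1 ⇒ G_1=84
G_1=84  [base 3] 3^(3 + 1) + 3  →[3↦4]→  4^(4 + 1) + 4 = 1028  −1 ⇒ G_2=1027
G_2=1027  [base 4] 4^(4 + 1) + 3  →[4↦5]→  5^(5 + 1) + 3 = 15628  −1 ⇒ G_3=15627
G_3=15627  [base 5] 5^(5 + 1) + 2  →[5↦6]→  6^(6 + 1) + 2 = 279938  −1 ⇒ G_4=279937
G_4=279937  [base 6] 6^(6 + 1) + 1  →[6↦7]→  7^(7 + 1) + 1 = 5764802  −1 ⇒ G_5=5764801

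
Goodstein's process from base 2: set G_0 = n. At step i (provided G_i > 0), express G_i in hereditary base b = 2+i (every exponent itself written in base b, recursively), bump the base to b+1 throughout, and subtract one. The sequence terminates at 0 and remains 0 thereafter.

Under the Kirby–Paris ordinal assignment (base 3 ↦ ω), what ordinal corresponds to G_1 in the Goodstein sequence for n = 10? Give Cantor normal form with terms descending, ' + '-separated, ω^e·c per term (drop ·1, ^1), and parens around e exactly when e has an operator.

step 0: 10 = 2^(2 + 1) + 2; sub 3 for 2: 3^(3 + 1) + 3; = 84; G_1 = 84−1 = 83
step 1: 83 = 3^(3 + 1) + 2; sub 4 for 3: 4^(4 + 1) + 2; = 1026; G_2 = 1026−1 = 1025

ω^(ω + 1) + 2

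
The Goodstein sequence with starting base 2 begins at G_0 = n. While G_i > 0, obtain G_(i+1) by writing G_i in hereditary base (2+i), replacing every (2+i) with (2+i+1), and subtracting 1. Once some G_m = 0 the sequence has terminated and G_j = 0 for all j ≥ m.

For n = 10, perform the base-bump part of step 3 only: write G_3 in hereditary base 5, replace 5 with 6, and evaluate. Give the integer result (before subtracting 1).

(0) 10|_2 = 2^(2 + 1) + 2 ↦ 3^(3 + 1) + 3|_3 = 84 ⇒ 83
(1) 83|_3 = 3^(3 + 1) + 2 ↦ 4^(4 + 1) + 2|_4 = 1026 ⇒ 1025
(2) 1025|_4 = 4^(4 + 1) + 1 ↦ 5^(5 + 1) + 1|_5 = 15626 ⇒ 15625

279936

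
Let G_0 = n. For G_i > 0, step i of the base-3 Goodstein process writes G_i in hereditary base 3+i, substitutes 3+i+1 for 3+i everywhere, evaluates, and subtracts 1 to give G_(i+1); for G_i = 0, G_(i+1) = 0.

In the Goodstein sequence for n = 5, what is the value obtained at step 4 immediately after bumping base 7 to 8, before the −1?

G_0=5  [base 3] 3 + 2  →[3↦4]→  4 + 2 = 6  −1 ⇒ G_1=5
G_1=5  [base 4] 4 + 1  →[4↦5]→  5 + 1 = 6  −1 ⇒ G_2=5
G_2=5  [base 5] 5  →[5↦6]→  6 = 6  −1 ⇒ G_3=5
G_3=5  [base 6] 5  →[6↦7]→  5 = 5  −1 ⇒ G_4=4
G_4=4  [base 7] 4  →[7↦8]→  4 = 4  −1 ⇒ G_5=3

4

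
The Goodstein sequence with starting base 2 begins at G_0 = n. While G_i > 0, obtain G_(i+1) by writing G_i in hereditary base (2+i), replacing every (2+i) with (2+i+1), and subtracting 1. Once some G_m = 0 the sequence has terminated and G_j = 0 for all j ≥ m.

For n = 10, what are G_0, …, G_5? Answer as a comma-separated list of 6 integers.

10, 83, 1025, 15625, 279935, 4215754

10 —HB2→ 2^(2 + 1) + 2 —bump→ 3^(3 + 1) + 3 = 84 —(−1)→ 83
83 —HB3→ 3^(3 + 1) + 2 —bump→ 4^(4 + 1) + 2 = 1026 —(−1)→ 1025
1025 —HB4→ 4^(4 + 1) + 1 —bump→ 5^(5 + 1) + 1 = 15626 —(−1)→ 15625
15625 —HB5→ 5^(5 + 1) —bump→ 6^(6 + 1) = 279936 —(−1)→ 279935
279935 —HB6→ 5·6^6 + 5·6^5 + 5·6^4 + 5·6^3 + 5·6^2 + 5·6 + 5 —bump→ 5·7^7 + 5·7^5 + 5·7^4 + 5·7^3 + 5·7^2 + 5·7 + 5 = 4215755 —(−1)→ 4215754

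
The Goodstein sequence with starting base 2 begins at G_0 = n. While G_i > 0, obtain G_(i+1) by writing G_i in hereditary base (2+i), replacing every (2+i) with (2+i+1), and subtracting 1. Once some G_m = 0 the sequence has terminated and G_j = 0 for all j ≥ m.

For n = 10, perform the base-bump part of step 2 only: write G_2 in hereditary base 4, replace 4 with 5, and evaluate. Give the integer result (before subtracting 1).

base 2: 10 = 2^(2 + 1) + 2; at 3: 3^(3 + 1) + 3 = 84; next = 83
base 3: 83 = 3^(3 + 1) + 2; at 4: 4^(4 + 1) + 2 = 1026; next = 1025

15626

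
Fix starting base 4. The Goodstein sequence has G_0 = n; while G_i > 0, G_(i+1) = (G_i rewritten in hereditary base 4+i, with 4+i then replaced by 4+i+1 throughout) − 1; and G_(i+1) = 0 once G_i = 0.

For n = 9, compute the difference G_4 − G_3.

9 —HB4→ 2·4 + 1 —bump→ 2·5 + 1 = 11 —(−1)→ 10
10 —HB5→ 2·5 —bump→ 2·6 = 12 —(−1)→ 11
11 —HB6→ 6 + 5 —bump→ 7 + 5 = 12 —(−1)→ 11
11 —HB7→ 7 + 4 —bump→ 8 + 4 = 12 —(−1)→ 11

0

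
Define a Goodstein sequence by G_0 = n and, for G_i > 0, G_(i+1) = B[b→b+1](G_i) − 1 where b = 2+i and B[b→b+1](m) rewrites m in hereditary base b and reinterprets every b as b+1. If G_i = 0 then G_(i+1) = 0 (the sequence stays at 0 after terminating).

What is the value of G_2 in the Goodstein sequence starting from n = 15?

base 2: 15 = 2^(2 + 1) + 2^2 + 2 + 1; at 3: 3^(3 + 1) + 3^3 + 3 + 1 = 112; next = 111
base 3: 111 = 3^(3 + 1) + 3^3 + 3; at 4: 4^(4 + 1) + 4^4 + 4 = 1284; next = 1283
base 4: 1283 = 4^(4 + 1) + 4^4 + 3; at 5: 5^(5 + 1) + 5^5 + 3 = 18753; next = 18752

1283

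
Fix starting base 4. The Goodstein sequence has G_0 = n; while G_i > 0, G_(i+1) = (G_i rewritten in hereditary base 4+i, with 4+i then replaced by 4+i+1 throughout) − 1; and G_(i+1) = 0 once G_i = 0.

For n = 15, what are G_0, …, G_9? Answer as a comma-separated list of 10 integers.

15, 17, 19, 21, 23, 24, 25, 26, 27, 28

base 4: 15 = 3·4 + 3; at 5: 3·5 + 3 = 18; next = 17
base 5: 17 = 3·5 + 2; at 6: 3·6 + 2 = 20; next = 19
base 6: 19 = 3·6 + 1; at 7: 3·7 + 1 = 22; next = 21
base 7: 21 = 3·7; at 8: 3·8 = 24; next = 23
base 8: 23 = 2·8 + 7; at 9: 2·9 + 7 = 25; next = 24
base 9: 24 = 2·9 + 6; at 10: 2·10 + 6 = 26; next = 25
base 10: 25 = 2·10 + 5; at 11: 2·11 + 5 = 27; next = 26
base 11: 26 = 2·11 + 4; at 12: 2·12 + 4 = 28; next = 27
base 12: 27 = 2·12 + 3; at 13: 2·13 + 3 = 29; next = 28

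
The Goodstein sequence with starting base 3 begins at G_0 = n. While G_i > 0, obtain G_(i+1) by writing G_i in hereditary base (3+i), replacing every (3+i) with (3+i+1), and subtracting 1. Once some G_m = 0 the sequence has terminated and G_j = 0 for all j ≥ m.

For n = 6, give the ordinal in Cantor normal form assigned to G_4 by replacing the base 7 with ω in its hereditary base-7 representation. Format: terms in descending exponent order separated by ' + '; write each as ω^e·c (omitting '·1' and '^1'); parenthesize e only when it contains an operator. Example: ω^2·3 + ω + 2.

6 —HB3→ 2·3 —bump→ 2·4 = 8 —(−1)→ 7
7 —HB4→ 4 + 3 —bump→ 5 + 3 = 8 —(−1)→ 7
7 —HB5→ 5 + 2 —bump→ 6 + 2 = 8 —(−1)→ 7
7 —HB6→ 6 + 1 —bump→ 7 + 1 = 8 —(−1)→ 7

ω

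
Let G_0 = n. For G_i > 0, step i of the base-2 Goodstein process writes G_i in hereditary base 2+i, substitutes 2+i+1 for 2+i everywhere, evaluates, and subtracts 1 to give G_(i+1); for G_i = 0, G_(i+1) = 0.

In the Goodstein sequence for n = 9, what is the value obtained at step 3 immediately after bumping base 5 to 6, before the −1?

base 2: 9 = 2^(2 + 1) + 1; at 3: 3^(3 + 1) + 1 = 82; next = 81
base 3: 81 = 3^(3 + 1); at 4: 4^(4 + 1) = 1024; next = 1023
base 4: 1023 = 3·4^4 + 3·4^3 + 3·4^2 + 3·4 + 3; at 5: 3·5^5 + 3·5^3 + 3·5^2 + 3·5 + 3 = 9843; next = 9842
base 5: 9842 = 3·5^5 + 3·5^3 + 3·5^2 + 3·5 + 2; at 6: 3·6^6 + 3·6^3 + 3·6^2 + 3·6 + 2 = 140744; next = 140743

140744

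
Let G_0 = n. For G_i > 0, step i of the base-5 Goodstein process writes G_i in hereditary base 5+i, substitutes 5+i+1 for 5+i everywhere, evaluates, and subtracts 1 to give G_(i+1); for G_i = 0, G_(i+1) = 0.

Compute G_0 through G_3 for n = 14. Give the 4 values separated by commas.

14, 15, 16, 17

(0) 14|_5 = 2·5 + 4 ↦ 2·6 + 4|_6 = 16 ⇒ 15
(1) 15|_6 = 2·6 + 3 ↦ 2·7 + 3|_7 = 17 ⇒ 16
(2) 16|_7 = 2·7 + 2 ↦ 2·8 + 2|_8 = 18 ⇒ 17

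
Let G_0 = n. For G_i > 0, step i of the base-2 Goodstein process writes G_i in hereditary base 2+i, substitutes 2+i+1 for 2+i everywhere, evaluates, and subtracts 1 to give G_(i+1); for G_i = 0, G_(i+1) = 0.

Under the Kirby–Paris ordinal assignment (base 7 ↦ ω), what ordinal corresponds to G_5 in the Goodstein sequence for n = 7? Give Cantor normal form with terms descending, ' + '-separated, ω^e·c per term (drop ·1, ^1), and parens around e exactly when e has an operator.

ω^ω

7 —HB2→ 2^2 + 2 + 1 —bump→ 3^3 + 3 + 1 = 31 —(−1)→ 30
30 —HB3→ 3^3 + 3 —bump→ 4^4 + 4 = 260 —(−1)→ 259
259 —HB4→ 4^4 + 3 —bump→ 5^5 + 3 = 3128 —(−1)→ 3127
3127 —HB5→ 5^5 + 2 —bump→ 6^6 + 2 = 46658 —(−1)→ 46657
46657 —HB6→ 6^6 + 1 —bump→ 7^7 + 1 = 823544 —(−1)→ 823543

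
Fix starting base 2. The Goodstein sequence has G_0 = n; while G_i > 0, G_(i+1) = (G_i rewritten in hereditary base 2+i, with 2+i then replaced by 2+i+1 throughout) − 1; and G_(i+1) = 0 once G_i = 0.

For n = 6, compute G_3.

3125

i=0: 6 = 2^2 + 2 (b=2); 2→3: 3^3 + 3 = 30; 30−1 = 29
i=1: 29 = 3^3 + 2 (b=3); 3→4: 4^4 + 2 = 258; 258−1 = 257
i=2: 257 = 4^4 + 1 (b=4); 4→5: 5^5 + 1 = 3126; 3126−1 = 3125
i=3: 3125 = 5^5 (b=5); 5→6: 6^6 = 46656; 46656−1 = 46655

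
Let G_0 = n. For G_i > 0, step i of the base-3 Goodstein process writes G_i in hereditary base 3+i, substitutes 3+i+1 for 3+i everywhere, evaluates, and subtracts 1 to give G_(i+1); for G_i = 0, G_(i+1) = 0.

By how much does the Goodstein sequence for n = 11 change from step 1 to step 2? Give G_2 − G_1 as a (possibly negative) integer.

8

G_0=11  [base 3] 3^2 + 2  →[3↦4]→  4^2 + 2 = 18  −1 ⇒ G_1=17
G_1=17  [base 4] 4^2 + 1  →[4↦5]→  5^2 + 1 = 26  −1 ⇒ G_2=25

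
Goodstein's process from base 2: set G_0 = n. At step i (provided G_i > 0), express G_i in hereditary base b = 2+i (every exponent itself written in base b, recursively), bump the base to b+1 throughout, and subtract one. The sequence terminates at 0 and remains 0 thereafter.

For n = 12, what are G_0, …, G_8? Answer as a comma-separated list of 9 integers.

12, 107, 1065, 15685, 280019, 5764910, 134217867, 3486784574, 100000000211

G_0 = 12. HB_2(12) = 2^(2 + 1) + 2^2. Bump = 108. G_1 = 107.
G_1 = 107. HB_3(107) = 3^(3 + 1) + 2·3^2 + 2·3 + 2. Bump = 1066. G_2 = 1065.
G_2 = 1065. HB_4(1065) = 4^(4 + 1) + 2·4^2 + 2·4 + 1. Bump = 15686. G_3 = 15685.
G_3 = 15685. HB_5(15685) = 5^(5 + 1) + 2·5^2 + 2·5. Bump = 280020. G_4 = 280019.
G_4 = 280019. HB_6(280019) = 6^(6 + 1) + 2·6^2 + 6 + 5. Bump = 5764911. G_5 = 5764910.
G_5 = 5764910. HB_7(5764910) = 7^(7 + 1) + 2·7^2 + 7 + 4. Bump = 134217868. G_6 = 134217867.
G_6 = 134217867. HB_8(134217867) = 8^(8 + 1) + 2·8^2 + 8 + 3. Bump = 3486784575. G_7 = 3486784574.
G_7 = 3486784574. HB_9(3486784574) = 9^(9 + 1) + 2·9^2 + 9 + 2. Bump = 100000000212. G_8 = 100000000211.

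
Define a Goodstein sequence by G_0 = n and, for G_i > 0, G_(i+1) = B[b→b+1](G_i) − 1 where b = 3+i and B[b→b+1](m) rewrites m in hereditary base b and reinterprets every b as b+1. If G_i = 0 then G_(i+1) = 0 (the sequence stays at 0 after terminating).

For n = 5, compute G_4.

4

(0) 5|_3 = 3 + 2 ↦ 4 + 2|_4 = 6 ⇒ 5
(1) 5|_4 = 4 + 1 ↦ 5 + 1|_5 = 6 ⇒ 5
(2) 5|_5 = 5 ↦ 6|_6 = 6 ⇒ 5
(3) 5|_6 = 5 ↦ 5|_7 = 5 ⇒ 4
(4) 4|_7 = 4 ↦ 4|_8 = 4 ⇒ 3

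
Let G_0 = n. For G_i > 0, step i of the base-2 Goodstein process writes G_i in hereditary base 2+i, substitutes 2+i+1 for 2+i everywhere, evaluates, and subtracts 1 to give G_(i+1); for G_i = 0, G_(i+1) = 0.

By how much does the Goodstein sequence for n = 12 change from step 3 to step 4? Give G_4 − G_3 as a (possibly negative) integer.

i=0: 12 = 2^(2 + 1) + 2^2 (b=2); 2→3: 3^(3 + 1) + 3^3 = 108; 108−1 = 107
i=1: 107 = 3^(3 + 1) + 2·3^2 + 2·3 + 2 (b=3); 3→4: 4^(4 + 1) + 2·4^2 + 2·4 + 2 = 1066; 1066−1 = 1065
i=2: 1065 = 4^(4 + 1) + 2·4^2 + 2·4 + 1 (b=4); 4→5: 5^(5 + 1) + 2·5^2 + 2·5 + 1 = 15686; 15686−1 = 15685
i=3: 15685 = 5^(5 + 1) + 2·5^2 + 2·5 (b=5); 5→6: 6^(6 + 1) + 2·6^2 + 2·6 = 280020; 280020−1 = 280019

264334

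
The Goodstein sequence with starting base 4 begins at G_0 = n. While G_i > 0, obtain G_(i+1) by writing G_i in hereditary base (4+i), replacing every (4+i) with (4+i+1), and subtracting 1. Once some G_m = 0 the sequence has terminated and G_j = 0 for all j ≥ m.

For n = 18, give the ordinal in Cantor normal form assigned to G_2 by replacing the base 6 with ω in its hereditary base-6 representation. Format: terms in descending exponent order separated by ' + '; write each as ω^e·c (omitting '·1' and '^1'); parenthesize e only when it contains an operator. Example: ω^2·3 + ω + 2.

step 0: 18 = 4^2 + 2; sub 5 for 4: 5^2 + 2; = 27; G_1 = 27−1 = 26
step 1: 26 = 5^2 + 1; sub 6 for 5: 6^2 + 1; = 37; G_2 = 37−1 = 36

ω^2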